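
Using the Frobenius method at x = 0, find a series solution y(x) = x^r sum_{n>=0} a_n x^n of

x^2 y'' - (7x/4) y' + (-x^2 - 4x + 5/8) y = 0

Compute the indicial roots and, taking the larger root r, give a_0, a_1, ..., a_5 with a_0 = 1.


Write in Frobenius form y'' + (p(x)/x) y' + (q(x)/x^2) y = 0:
  p(x) = -7/4,  q(x) = -x^2 - 4x + 5/8.
Indicial equation: r(r-1) + (-7/4) r + (5/8) = 0 -> roots r_1 = 5/2, r_2 = 1/4.
Take r = r_1 = 5/2. Let y(x) = x^r sum_{n>=0} a_n x^n with a_0 = 1.
Substitute y = x^r sum a_n x^n and match x^{r+n}. The recurrence is
  D(n) a_n - 4 a_{n-1} - 1 a_{n-2} = 0,  where D(n) = (r+n)(r+n-1) + (-7/4)(r+n) + (5/8).
  a_n = [4 a_{n-1} + 1 a_{n-2}] / D(n).
Since the indicial polynomial factors as (r - r_1)(r - r_2), D(n) = (r_1 + n - r_1)(r_1 + n - r_2) = n(n + 9/4).
Evaluating step by step (a_0 = 1):
  n = 1: D(1) = 1(1 + 9/4) = 13/4; numerator = 4(1) = 4; a_1 = (4)/(13/4) = 16/13
  n = 2: D(2) = 2(2 + 9/4) = 17/2; numerator = 4(16/13) + 1(1) = 77/13; a_2 = (77/13)/(17/2) = 154/221
  n = 3: D(3) = 3(3 + 9/4) = 63/4; numerator = 4(154/221) + 1(16/13) = 888/221; a_3 = (888/221)/(63/4) = 1184/4641
  n = 4: D(4) = 4(4 + 9/4) = 25; numerator = 4(1184/4641) + 1(154/221) = 7970/4641; a_4 = (7970/4641)/(25) = 1594/23205
  n = 5: D(5) = 5(5 + 9/4) = 145/4; numerator = 4(1594/23205) + 1(1184/4641) = 12296/23205; a_5 = (12296/23205)/(145/4) = 1696/116025

r = 5/2; a_0 = 1; a_1 = 16/13; a_2 = 154/221; a_3 = 1184/4641; a_4 = 1594/23205; a_5 = 1696/116025


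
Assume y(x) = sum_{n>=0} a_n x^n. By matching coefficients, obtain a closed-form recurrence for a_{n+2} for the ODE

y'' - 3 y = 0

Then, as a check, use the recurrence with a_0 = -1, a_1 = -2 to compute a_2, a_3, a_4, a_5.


Substitute y = sum_n a_n x^n into y'' + (const) y = 0.
y''(x) = sum_{n>=0} (n+2)(n+1) a_{n+2} x^n.
The ODE becomes sum_n [(n+2)(n+1) a_{n+2} - 3 a_n] x^n = 0.
Setting each coefficient to zero gives the recurrence:
  (n+2)(n+1) a_{n+2} - 3 a_n = 0,
  a_{n+2} = 3 / ((n+1)(n+2)) a_n.

Check with a_0 = -1, a_1 = -2 (apply the recurrence for n = 0, 1, 2, 3): a_0 = -1, a_1 = -2, a_2 = -3/2, a_3 = -1, a_4 = -3/8, a_5 = -3/20.

a_{n+2} = 3/((n+1)(n+2)) * a_n; check: a_0 = -1, a_1 = -2, a_2 = -3/2, a_3 = -1, a_4 = -3/8, a_5 = -3/20


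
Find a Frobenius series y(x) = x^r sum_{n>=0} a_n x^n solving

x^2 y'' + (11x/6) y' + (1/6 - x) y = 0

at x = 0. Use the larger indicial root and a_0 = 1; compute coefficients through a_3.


Write in Frobenius form y'' + (p(x)/x) y' + (q(x)/x^2) y = 0:
  p(x) = 11/6,  q(x) = 1/6 - x.
Indicial equation: r(r-1) + (11/6) r + (1/6) = 0 -> roots r_1 = -1/3, r_2 = -1/2.
Take r = r_1 = -1/3. Let y(x) = x^r sum_{n>=0} a_n x^n with a_0 = 1.
Substitute y = x^r sum a_n x^n and match x^{r+n}. The recurrence is
  D(n) a_n - 1 a_{n-1} = 0,  where D(n) = (r+n)(r+n-1) + (11/6)(r+n) + (1/6).
  a_n = 1 / D(n) * a_{n-1}.
Since the indicial polynomial factors as (r - r_1)(r - r_2), D(n) = (r_1 + n - r_1)(r_1 + n - r_2) = n(n + 1/6).
Evaluating step by step (a_0 = 1):
  n = 1: D(1) = 1(1 + 1/6) = 7/6; numerator = 1(1) = 1; a_1 = (1)/(7/6) = 6/7
  n = 2: D(2) = 2(2 + 1/6) = 13/3; numerator = 1(6/7) = 6/7; a_2 = (6/7)/(13/3) = 18/91
  n = 3: D(3) = 3(3 + 1/6) = 19/2; numerator = 1(18/91) = 18/91; a_3 = (18/91)/(19/2) = 36/1729

r = -1/3; a_0 = 1; a_1 = 6/7; a_2 = 18/91; a_3 = 36/1729


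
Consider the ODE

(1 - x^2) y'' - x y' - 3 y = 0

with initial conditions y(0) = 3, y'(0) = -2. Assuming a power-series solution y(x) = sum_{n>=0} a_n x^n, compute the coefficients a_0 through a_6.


Ansatz: y(x) = sum_{n>=0} a_n x^n, so y'(x) = sum_{n>=1} n a_n x^(n-1) and y''(x) = sum_{n>=2} n(n-1) a_n x^(n-2).
Substitute into P(x) y'' + Q(x) y' + R(x) y = 0 with P(x) = 1 - x^2, Q(x) = -x, R(x) = -3, and match powers of x.
Initial conditions: a_0 = 3, a_1 = -2.
Setting the coefficient of each power of x to zero and solving order by order (substituting the coefficients already found):
  x^0: 2 a_2 - 3 a_0 = 0  ->  2 a_2 = 3 a_0 = 9  ->  a_2 = 9/2
  x^1: 6 a_3 - 4 a_1 = 0  ->  6 a_3 = 4 a_1 = -8  ->  a_3 = -4/3
  x^2: 12 a_4 - 7 a_2 = 0  ->  12 a_4 = 7 a_2 = 63/2  ->  a_4 = 21/8
  x^3: 20 a_5 - 12 a_3 = 0  ->  20 a_5 = 12 a_3 = -16  ->  a_5 = -4/5
  x^4: 30 a_6 - 19 a_4 = 0  ->  30 a_6 = 19 a_4 = 399/8  ->  a_6 = 133/80
Truncated series: y(x) = 3 - 2 x + (9/2) x^2 - (4/3) x^3 + (21/8) x^4 - (4/5) x^5 + (133/80) x^6 + O(x^7).

a_0 = 3; a_1 = -2; a_2 = 9/2; a_3 = -4/3; a_4 = 21/8; a_5 = -4/5; a_6 = 133/80


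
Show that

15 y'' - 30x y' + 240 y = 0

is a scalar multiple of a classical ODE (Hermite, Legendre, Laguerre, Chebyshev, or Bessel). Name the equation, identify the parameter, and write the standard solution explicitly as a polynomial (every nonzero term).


All three coefficients share the factor 15; dividing through by 15 gives  y'' - 2x y' + 16 y = 0.
This matches the Hermite equation y'' - 2x y' + 2n y = 0 with 2n = 16, so n = 8; the polynomial solution is H_8(x).
With y = sum_k a_k x^k, matching x^k gives (k+2)(k+1) a_{k+2} = 2(k - n) a_k = 2(k - 8) a_k. The right side vanishes at k = 8, so the series with the parity of 8 terminates at degree 8.
Standard normalization: leading coefficient of H_n is 2^n, so a_8 = 2^8 = 256. Work downward with a_k = (k+1)(k+2) a_{k+2} / (2(k - n)):
  a_6 = (7)(8)(256) / (2(6 - 8)) = 14336/(-4) = -3584
  a_4 = (5)(6)(-3584) / (2(4 - 8)) = -107520/(-8) = 13440
  a_2 = (3)(4)(13440) / (2(2 - 8)) = 161280/(-12) = -13440
  a_0 = (1)(2)(-13440) / (2(0 - 8)) = -26880/(-16) = 1680
Hence H_8(x) = 256 x^8 - 3584 x^6 + 13440 x^4 - 13440 x^2 + 1680.

H_8(x); series = 256 x^8 - 3584 x^6 + 13440 x^4 - 13440 x^2 + 1680


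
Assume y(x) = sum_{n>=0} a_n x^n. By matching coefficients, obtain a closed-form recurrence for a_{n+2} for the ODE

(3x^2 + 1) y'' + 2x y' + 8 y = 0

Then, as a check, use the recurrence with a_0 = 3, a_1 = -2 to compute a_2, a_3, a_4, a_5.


Substitute y = sum_n a_n x^n.
(1 + 3 x^2) y'' contributes (n+2)(n+1) a_{n+2} + 3 n(n-1) a_n at x^n.
2 x y'(x) contributes 2 n a_n at x^n.
8 y(x) contributes 8 a_n at x^n.
Matching x^n: (n+2)(n+1) a_{n+2} + (3 n(n-1) + 2 n + 8) a_n = 0.
Thus a_{n+2} = (-3 n(n-1) - 2 n - 8) / ((n+1)(n+2)) * a_n.

Check with a_0 = 3, a_1 = -2 (apply the recurrence for n = 0, 1, 2, 3): a_0 = 3, a_1 = -2, a_2 = -12, a_3 = 10/3, a_4 = 18, a_5 = -16/3.

a_(n+2) = (-3 n(n-1) - 2 n - 8) / ((n+1)(n+2)) * a_n; check: a_0 = 3, a_1 = -2, a_2 = -12, a_3 = 10/3, a_4 = 18, a_5 = -16/3


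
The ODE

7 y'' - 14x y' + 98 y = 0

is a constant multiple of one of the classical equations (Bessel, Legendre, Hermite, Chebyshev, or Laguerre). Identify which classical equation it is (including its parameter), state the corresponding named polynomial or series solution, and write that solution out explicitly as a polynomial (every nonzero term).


All three coefficients share the factor 7; dividing through by 7 gives  y'' - 2x y' + 14 y = 0.
This matches the Hermite equation y'' - 2x y' + 2n y = 0 with 2n = 14, so n = 7; the polynomial solution is H_7(x).
With y = sum_k a_k x^k, matching x^k gives (k+2)(k+1) a_{k+2} = 2(k - n) a_k = 2(k - 7) a_k. The right side vanishes at k = 7, so the series with the parity of 7 terminates at degree 7.
Standard normalization: leading coefficient of H_n is 2^n, so a_7 = 2^7 = 128. Work downward with a_k = (k+1)(k+2) a_{k+2} / (2(k - n)):
  a_5 = (6)(7)(128) / (2(5 - 7)) = 5376/(-4) = -1344
  a_3 = (4)(5)(-1344) / (2(3 - 7)) = -26880/(-8) = 3360
  a_1 = (2)(3)(3360) / (2(1 - 7)) = 20160/(-12) = -1680
Hence H_7(x) = 128 x^7 - 1344 x^5 + 3360 x^3 - 1680 x.

H_7(x); series = 128 x^7 - 1344 x^5 + 3360 x^3 - 1680 x


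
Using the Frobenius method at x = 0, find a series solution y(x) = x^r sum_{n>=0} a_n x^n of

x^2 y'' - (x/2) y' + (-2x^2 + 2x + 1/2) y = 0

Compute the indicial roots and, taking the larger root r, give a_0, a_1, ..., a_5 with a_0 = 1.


Write in Frobenius form y'' + (p(x)/x) y' + (q(x)/x^2) y = 0:
  p(x) = -1/2,  q(x) = -2x^2 + 2x + 1/2.
Indicial equation: r(r-1) + (-1/2) r + (1/2) = 0 -> roots r_1 = 1, r_2 = 1/2.
Take r = r_1 = 1. Let y(x) = x^r sum_{n>=0} a_n x^n with a_0 = 1.
Substitute y = x^r sum a_n x^n and match x^{r+n}. The recurrence is
  D(n) a_n + 2 a_{n-1} - 2 a_{n-2} = 0,  where D(n) = (r+n)(r+n-1) + (-1/2)(r+n) + (1/2).
  a_n = [-2 a_{n-1} + 2 a_{n-2}] / D(n).
Since the indicial polynomial factors as (r - r_1)(r - r_2), D(n) = (r_1 + n - r_1)(r_1 + n - r_2) = n(n + 1/2).
Evaluating step by step (a_0 = 1):
  n = 1: D(1) = 1(1 + 1/2) = 3/2; numerator = -2(1) = -2; a_1 = (-2)/(3/2) = -4/3
  n = 2: D(2) = 2(2 + 1/2) = 5; numerator = -2(-4/3) + 2(1) = 14/3; a_2 = (14/3)/(5) = 14/15
  n = 3: D(3) = 3(3 + 1/2) = 21/2; numerator = -2(14/15) + 2(-4/3) = -68/15; a_3 = (-68/15)/(21/2) = -136/315
  n = 4: D(4) = 4(4 + 1/2) = 18; numerator = -2(-136/315) + 2(14/15) = 172/63; a_4 = (172/63)/(18) = 86/567
  n = 5: D(5) = 5(5 + 1/2) = 55/2; numerator = -2(86/567) + 2(-136/315) = -3308/2835; a_5 = (-3308/2835)/(55/2) = -6616/155925

r = 1; a_0 = 1; a_1 = -4/3; a_2 = 14/15; a_3 = -136/315; a_4 = 86/567; a_5 = -6616/155925


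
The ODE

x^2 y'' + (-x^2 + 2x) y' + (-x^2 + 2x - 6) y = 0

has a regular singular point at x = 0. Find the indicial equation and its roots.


Divide by x^2 to reach normal form y'' + P_1(x) y' + P_2(x) y = 0 with P_1(x) = -1 + 2/x and P_2(x) = -1 + 2/x - 6/x^2.
x = 0 is a singular point because the y'-coefficient -1 + 2/x has a pole at x = 0 and the y-coefficient -1 + 2/x - 6/x^2 has a pole at x = 0.
It is a regular singular point because x P_1(x) = p(x) = 2 - x and x^2 P_2(x) = q(x) = -x^2 + 2x - 6 are polynomials, hence analytic at x = 0.
p(0) = 2,  q(0) = -6.
Indicial equation: r(r-1) + p(0) r + q(0) = 0, i.e. r^2 + (p(0) - 1) r + q(0) = 0, i.e. r^2 + 1 r - 6 = 0.
Discriminant: (1)^2 - 4(-6) = 25, so r = (-1 ± 5)/2.
Solving: r_1 = 2, r_2 = -3.

indicial: r^2 + 1 r - 6 = 0; roots r_1 = 2, r_2 = -3


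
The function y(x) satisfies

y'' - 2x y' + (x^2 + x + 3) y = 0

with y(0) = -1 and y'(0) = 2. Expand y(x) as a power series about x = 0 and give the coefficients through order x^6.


Ansatz: y(x) = sum_{n>=0} a_n x^n, so y'(x) = sum_{n>=1} n a_n x^(n-1) and y''(x) = sum_{n>=2} n(n-1) a_n x^(n-2).
Substitute into P(x) y'' + Q(x) y' + R(x) y = 0 with P(x) = 1, Q(x) = -2x, R(x) = x^2 + x + 3, and match powers of x.
Initial conditions: a_0 = -1, a_1 = 2.
Setting the coefficient of each power of x to zero and solving order by order (substituting the coefficients already found):
  x^0: 2 a_2 + 3 a_0 = 0  ->  2 a_2 = -3 a_0 = 3  ->  a_2 = 3/2
  x^1: 6 a_3 + a_1 + a_0 = 0  ->  6 a_3 = -a_1 - a_0 = -1  ->  a_3 = -1/6
  x^2: 12 a_4 - a_2 + a_1 + a_0 = 0  ->  12 a_4 = a_2 - a_1 - a_0 = 1/2  ->  a_4 = 1/24
  x^3: 20 a_5 - 3 a_3 + a_2 + a_1 = 0  ->  20 a_5 = 3 a_3 - a_2 - a_1 = -4  ->  a_5 = -1/5
  x^4: 30 a_6 - 5 a_4 + a_3 + a_2 = 0  ->  30 a_6 = 5 a_4 - a_3 - a_2 = -9/8  ->  a_6 = -3/80
Truncated series: y(x) = -1 + 2 x + (3/2) x^2 - (1/6) x^3 + (1/24) x^4 - (1/5) x^5 - (3/80) x^6 + O(x^7).

a_0 = -1; a_1 = 2; a_2 = 3/2; a_3 = -1/6; a_4 = 1/24; a_5 = -1/5; a_6 = -3/80


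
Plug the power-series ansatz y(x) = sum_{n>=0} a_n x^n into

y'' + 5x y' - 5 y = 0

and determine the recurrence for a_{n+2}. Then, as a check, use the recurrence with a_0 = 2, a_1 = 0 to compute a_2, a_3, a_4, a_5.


Substitute y = sum_n a_n x^n.
y''(x) has coefficient (n+2)(n+1) a_{n+2} at x^n;
5 x y'(x) has coefficient 5 n a_n at x^n (shift);
-5 y(x) has coefficient -5 a_n at x^n.
Matching x^n: (n+2)(n+1) a_{n+2} + (5n - 5) a_n = 0.
Thus a_{n+2} = (-5n + 5) / ((n+1)(n+2)) * a_n.

Check with a_0 = 2, a_1 = 0 (apply the recurrence for n = 0, 1, 2, 3): a_0 = 2, a_1 = 0, a_2 = 5, a_3 = 0, a_4 = -25/12, a_5 = 0.

a_(n+2) = (-5n + 5) / ((n+1)(n+2)) * a_n; check: a_0 = 2, a_1 = 0, a_2 = 5, a_3 = 0, a_4 = -25/12, a_5 = 0


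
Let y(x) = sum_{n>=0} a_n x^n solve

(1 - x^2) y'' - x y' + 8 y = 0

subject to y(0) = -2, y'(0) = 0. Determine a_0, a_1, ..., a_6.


Ansatz: y(x) = sum_{n>=0} a_n x^n, so y'(x) = sum_{n>=1} n a_n x^(n-1) and y''(x) = sum_{n>=2} n(n-1) a_n x^(n-2).
Substitute into P(x) y'' + Q(x) y' + R(x) y = 0 with P(x) = 1 - x^2, Q(x) = -x, R(x) = 8, and match powers of x.
Initial conditions: a_0 = -2, a_1 = 0.
Setting the coefficient of each power of x to zero and solving order by order (substituting the coefficients already found):
  x^0: 2 a_2 + 8 a_0 = 0  ->  2 a_2 = -8 a_0 = 16  ->  a_2 = 8
  x^1: 6 a_3 + 7 a_1 = 0  ->  6 a_3 = -7 a_1 = 0  ->  a_3 = 0
  x^2: 12 a_4 + 4 a_2 = 0  ->  12 a_4 = -4 a_2 = -32  ->  a_4 = -8/3
  x^3: 20 a_5 - a_3 = 0  ->  20 a_5 = a_3 = 0  ->  a_5 = 0
  x^4: 30 a_6 - 8 a_4 = 0  ->  30 a_6 = 8 a_4 = -64/3  ->  a_6 = -32/45
Truncated series: y(x) = -2 + 8 x^2 - (8/3) x^4 - (32/45) x^6 + O(x^7).

a_0 = -2; a_1 = 0; a_2 = 8; a_3 = 0; a_4 = -8/3; a_5 = 0; a_6 = -32/45


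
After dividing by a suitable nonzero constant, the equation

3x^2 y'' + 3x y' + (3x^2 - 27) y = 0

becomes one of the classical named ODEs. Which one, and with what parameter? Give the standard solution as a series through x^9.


All three coefficients share the factor 3; dividing through by 3 gives  x^2 y'' + x y' + (x^2 - 9) y = 0.
This matches the Bessel equation x^2 y'' + x y' + (x^2 - nu^2) y = 0 with nu^2 = 9, so nu = 3; the solution bounded at x = 0 is J_3(x).
Frobenius at x = 0: indicial roots ±nu; for r = nu the recurrence k(k + 2nu) c_k = -c_{k-2} gives the standard series J_nu(x) = sum_{k>=0} (-1)^k / (k! (k+nu)!) (x/2)^(2k+nu). Evaluate the first 4 terms:
  k = 0: (-1)^0 / (0! * 3! * 2^3) x^3 = 1/(1*6*8) x^3 = (1/48) x^3
  k = 1: (-1)^1 / (1! * 4! * 2^5) x^5 = -1/(1*24*32) x^5 = (-1/768) x^5
  k = 2: (-1)^2 / (2! * 5! * 2^7) x^7 = 1/(2*120*128) x^7 = (1/30720) x^7
  k = 3: (-1)^3 / (3! * 6! * 2^9) x^9 = -1/(6*720*512) x^9 = (-1/2211840) x^9
Hence J_3(x) = -x^9/2211840 + x^7/30720 - x^5/768 + x^3/48 + ....

J_3(x); series = -x^9/2211840 + x^7/30720 - x^5/768 + x^3/48


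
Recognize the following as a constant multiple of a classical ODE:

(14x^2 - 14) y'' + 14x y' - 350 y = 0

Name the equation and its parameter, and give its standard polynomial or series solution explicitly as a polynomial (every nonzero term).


All three coefficients share the factor -14; dividing through by -14 gives  (1 - x^2) y'' - x y' + 25 y = 0.
This matches the Chebyshev equation (1 - x^2) y'' - x y' + n^2 y = 0 (note the -x y' term, not -2x y') with n^2 = 25, so n = 5; the polynomial solution is T_5(x).
With y = sum_k a_k x^k, matching x^k gives (k+2)(k+1) a_{k+2} = (k^2 - n^2) a_k = (k - 5)(k + 5) a_k. The right side vanishes at k = 5, so the series with the parity of 5 terminates at degree 5.
Standard normalization: leading coefficient of T_n is 2^(n-1), so a_5 = 2^4 = 16. Work downward with a_k = (k+1)(k+2) a_{k+2} / ((k - 5)(k + 5)):
  a_3 = (4)(5)(16) / ((3 - 5)(3 + 5)) = 320/(-16) = -20
  a_1 = (2)(3)(-20) / ((1 - 5)(1 + 5)) = -120/(-24) = 5
Hence T_5(x) = 16 x^5 - 20 x^3 + 5 x.

T_5(x); series = 16 x^5 - 20 x^3 + 5 x


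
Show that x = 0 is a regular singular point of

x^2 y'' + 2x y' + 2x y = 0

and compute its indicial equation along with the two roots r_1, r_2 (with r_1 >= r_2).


Divide by x^2 to reach normal form y'' + P_1(x) y' + P_2(x) y = 0 with P_1(x) = 2/x and P_2(x) = 2/x.
x = 0 is a singular point because the y'-coefficient 2/x has a pole at x = 0 and the y-coefficient 2/x has a pole at x = 0.
It is a regular singular point because x P_1(x) = p(x) = 2 and x^2 P_2(x) = q(x) = 2x are polynomials, hence analytic at x = 0.
p(0) = 2,  q(0) = 0.
Indicial equation: r(r-1) + p(0) r + q(0) = 0, i.e. r^2 + (p(0) - 1) r + q(0) = 0, i.e. r^2 + 1 r = 0.
Discriminant: (1)^2 - 4(0) = 1, so r = (-1 ± 1)/2.
Solving: r_1 = 0, r_2 = -1.

indicial: r^2 + 1 r = 0; roots r_1 = 0, r_2 = -1


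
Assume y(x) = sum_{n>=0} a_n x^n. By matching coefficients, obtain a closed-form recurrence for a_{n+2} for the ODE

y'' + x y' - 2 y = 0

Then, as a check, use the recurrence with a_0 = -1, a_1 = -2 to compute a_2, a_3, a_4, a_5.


Substitute y = sum_n a_n x^n.
y''(x) has coefficient (n+2)(n+1) a_{n+2} at x^n;
x y'(x) has coefficient n a_n at x^n (shift);
-2 y(x) has coefficient -2 a_n at x^n.
Matching x^n: (n+2)(n+1) a_{n+2} + (n - 2) a_n = 0.
Thus a_{n+2} = (-n + 2) / ((n+1)(n+2)) * a_n.

Check with a_0 = -1, a_1 = -2 (apply the recurrence for n = 0, 1, 2, 3): a_0 = -1, a_1 = -2, a_2 = -1, a_3 = -1/3, a_4 = 0, a_5 = 1/60.

a_(n+2) = (-n + 2) / ((n+1)(n+2)) * a_n; check: a_0 = -1, a_1 = -2, a_2 = -1, a_3 = -1/3, a_4 = 0, a_5 = 1/60


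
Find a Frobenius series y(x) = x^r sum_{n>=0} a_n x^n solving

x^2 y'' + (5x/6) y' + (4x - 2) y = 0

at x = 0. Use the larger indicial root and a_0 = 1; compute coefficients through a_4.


Write in Frobenius form y'' + (p(x)/x) y' + (q(x)/x^2) y = 0:
  p(x) = 5/6,  q(x) = 4x - 2.
Indicial equation: r(r-1) + (5/6) r + (-2) = 0 -> roots r_1 = 3/2, r_2 = -4/3.
Take r = r_1 = 3/2. Let y(x) = x^r sum_{n>=0} a_n x^n with a_0 = 1.
Substitute y = x^r sum a_n x^n and match x^{r+n}. The recurrence is
  D(n) a_n + 4 a_{n-1} = 0,  where D(n) = (r+n)(r+n-1) + (5/6)(r+n) + (-2).
  a_n = -4 / D(n) * a_{n-1}.
Since the indicial polynomial factors as (r - r_1)(r - r_2), D(n) = (r_1 + n - r_1)(r_1 + n - r_2) = n(n + 17/6).
Evaluating step by step (a_0 = 1):
  n = 1: D(1) = 1(1 + 17/6) = 23/6; numerator = -4(1) = -4; a_1 = (-4)/(23/6) = -24/23
  n = 2: D(2) = 2(2 + 17/6) = 29/3; numerator = -4(-24/23) = 96/23; a_2 = (96/23)/(29/3) = 288/667
  n = 3: D(3) = 3(3 + 17/6) = 35/2; numerator = -4(288/667) = -1152/667; a_3 = (-1152/667)/(35/2) = -2304/23345
  n = 4: D(4) = 4(4 + 17/6) = 82/3; numerator = -4(-2304/23345) = 9216/23345; a_4 = (9216/23345)/(82/3) = 13824/957145

r = 3/2; a_0 = 1; a_1 = -24/23; a_2 = 288/667; a_3 = -2304/23345; a_4 = 13824/957145


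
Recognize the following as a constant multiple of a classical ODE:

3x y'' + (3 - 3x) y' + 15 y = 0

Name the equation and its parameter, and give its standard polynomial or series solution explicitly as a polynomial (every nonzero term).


All three coefficients share the factor 3; dividing through by 3 gives  x y'' + (1 - x) y' + 5 y = 0.
This matches the Laguerre equation x y'' + (1 - x) y' + n y = 0 with n = 5; the polynomial solution is L_5(x).
With y = sum_k a_k x^k, matching x^k gives (k+1)k a_{k+1} + (k+1) a_{k+1} - k a_k + n a_k = 0, i.e. (k+1)^2 a_{k+1} = (k - n) a_k = (k - 5) a_k. The right side vanishes at k = 5, so the series terminates at degree 5.
Standard normalization L_n(0) = 1 gives a_0 = 1. Work upward with a_{k+1} = (k - 5) a_k / (k+1)^2:
  a_1 = (0 - 5)(1) / 1^2 = -5/1 = -5
  a_2 = (1 - 5)(-5) / 2^2 = 20/4 = 5
  a_3 = (2 - 5)(5) / 3^2 = -15/9 = -5/3
  a_4 = (3 - 5)(-5/3) / 4^2 = (10/3)/16 = 5/24
  a_5 = (4 - 5)(5/24) / 5^2 = (-5/24)/25 = -1/120
Hence L_5(x) = -x^5/120 + 5 x^4/24 - 5 x^3/3 + 5 x^2 - 5 x + 1.

L_5(x); series = -x^5/120 + 5 x^4/24 - 5 x^3/3 + 5 x^2 - 5 x + 1


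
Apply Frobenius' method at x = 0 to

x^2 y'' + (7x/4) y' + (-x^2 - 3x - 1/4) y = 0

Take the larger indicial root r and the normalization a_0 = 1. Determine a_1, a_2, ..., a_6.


Write in Frobenius form y'' + (p(x)/x) y' + (q(x)/x^2) y = 0:
  p(x) = 7/4,  q(x) = -x^2 - 3x - 1/4.
Indicial equation: r(r-1) + (7/4) r + (-1/4) = 0 -> roots r_1 = 1/4, r_2 = -1.
Take r = r_1 = 1/4. Let y(x) = x^r sum_{n>=0} a_n x^n with a_0 = 1.
Substitute y = x^r sum a_n x^n and match x^{r+n}. The recurrence is
  D(n) a_n - 3 a_{n-1} - 1 a_{n-2} = 0,  where D(n) = (r+n)(r+n-1) + (7/4)(r+n) + (-1/4).
  a_n = [3 a_{n-1} + 1 a_{n-2}] / D(n).
Since the indicial polynomial factors as (r - r_1)(r - r_2), D(n) = (r_1 + n - r_1)(r_1 + n - r_2) = n(n + 5/4).
Evaluating step by step (a_0 = 1):
  n = 1: D(1) = 1(1 + 5/4) = 9/4; numerator = 3(1) = 3; a_1 = (3)/(9/4) = 4/3
  n = 2: D(2) = 2(2 + 5/4) = 13/2; numerator = 3(4/3) + 1(1) = 5; a_2 = (5)/(13/2) = 10/13
  n = 3: D(3) = 3(3 + 5/4) = 51/4; numerator = 3(10/13) + 1(4/3) = 142/39; a_3 = (142/39)/(51/4) = 568/1989
  n = 4: D(4) = 4(4 + 5/4) = 21; numerator = 3(568/1989) + 1(10/13) = 1078/663; a_4 = (1078/663)/(21) = 154/1989
  n = 5: D(5) = 5(5 + 5/4) = 125/4; numerator = 3(154/1989) + 1(568/1989) = 1030/1989; a_5 = (1030/1989)/(125/4) = 824/49725
  n = 6: D(6) = 6(6 + 5/4) = 87/2; numerator = 3(824/49725) + 1(154/1989) = 6322/49725; a_6 = (6322/49725)/(87/2) = 436/149175

r = 1/4; a_0 = 1; a_1 = 4/3; a_2 = 10/13; a_3 = 568/1989; a_4 = 154/1989; a_5 = 824/49725; a_6 = 436/149175


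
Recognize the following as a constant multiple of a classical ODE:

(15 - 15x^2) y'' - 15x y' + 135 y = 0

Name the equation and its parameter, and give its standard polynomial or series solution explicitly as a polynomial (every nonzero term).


All three coefficients share the factor 15; dividing through by 15 gives  (1 - x^2) y'' - x y' + 9 y = 0.
This matches the Chebyshev equation (1 - x^2) y'' - x y' + n^2 y = 0 (note the -x y' term, not -2x y') with n^2 = 9, so n = 3; the polynomial solution is T_3(x).
With y = sum_k a_k x^k, matching x^k gives (k+2)(k+1) a_{k+2} = (k^2 - n^2) a_k = (k - 3)(k + 3) a_k. The right side vanishes at k = 3, so the series with the parity of 3 terminates at degree 3.
Standard normalization: leading coefficient of T_n is 2^(n-1), so a_3 = 2^2 = 4. Work downward with a_k = (k+1)(k+2) a_{k+2} / ((k - 3)(k + 3)):
  a_1 = (2)(3)(4) / ((1 - 3)(1 + 3)) = 24/(-8) = -3
Hence T_3(x) = 4 x^3 - 3 x.

T_3(x); series = 4 x^3 - 3 x


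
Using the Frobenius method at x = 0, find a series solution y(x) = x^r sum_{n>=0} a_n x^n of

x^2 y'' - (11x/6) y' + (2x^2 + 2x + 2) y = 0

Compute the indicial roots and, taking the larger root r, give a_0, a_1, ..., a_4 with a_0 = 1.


Write in Frobenius form y'' + (p(x)/x) y' + (q(x)/x^2) y = 0:
  p(x) = -11/6,  q(x) = 2x^2 + 2x + 2.
Indicial equation: r(r-1) + (-11/6) r + (2) = 0 -> roots r_1 = 3/2, r_2 = 4/3.
Take r = r_1 = 3/2. Let y(x) = x^r sum_{n>=0} a_n x^n with a_0 = 1.
Substitute y = x^r sum a_n x^n and match x^{r+n}. The recurrence is
  D(n) a_n + 2 a_{n-1} + 2 a_{n-2} = 0,  where D(n) = (r+n)(r+n-1) + (-11/6)(r+n) + (2).
  a_n = [-2 a_{n-1} - 2 a_{n-2}] / D(n).
Since the indicial polynomial factors as (r - r_1)(r - r_2), D(n) = (r_1 + n - r_1)(r_1 + n - r_2) = n(n + 1/6).
Evaluating step by step (a_0 = 1):
  n = 1: D(1) = 1(1 + 1/6) = 7/6; numerator = -2(1) = -2; a_1 = (-2)/(7/6) = -12/7
  n = 2: D(2) = 2(2 + 1/6) = 13/3; numerator = -2(-12/7) - 2(1) = 10/7; a_2 = (10/7)/(13/3) = 30/91
  n = 3: D(3) = 3(3 + 1/6) = 19/2; numerator = -2(30/91) - 2(-12/7) = 36/13; a_3 = (36/13)/(19/2) = 72/247
  n = 4: D(4) = 4(4 + 1/6) = 50/3; numerator = -2(72/247) - 2(30/91) = -2148/1729; a_4 = (-2148/1729)/(50/3) = -3222/43225

r = 3/2; a_0 = 1; a_1 = -12/7; a_2 = 30/91; a_3 = 72/247; a_4 = -3222/43225


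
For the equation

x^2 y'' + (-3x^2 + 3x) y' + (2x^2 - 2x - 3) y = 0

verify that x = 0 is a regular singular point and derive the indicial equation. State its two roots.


Divide by x^2 to reach normal form y'' + P_1(x) y' + P_2(x) y = 0 with P_1(x) = -3 + 3/x and P_2(x) = 2 - 2/x - 3/x^2.
x = 0 is a singular point because the y'-coefficient -3 + 3/x has a pole at x = 0 and the y-coefficient 2 - 2/x - 3/x^2 has a pole at x = 0.
It is a regular singular point because x P_1(x) = p(x) = 3 - 3x and x^2 P_2(x) = q(x) = 2x^2 - 2x - 3 are polynomials, hence analytic at x = 0.
p(0) = 3,  q(0) = -3.
Indicial equation: r(r-1) + p(0) r + q(0) = 0, i.e. r^2 + (p(0) - 1) r + q(0) = 0, i.e. r^2 + 2 r - 3 = 0.
Discriminant: (2)^2 - 4(-3) = 16, so r = (-2 ± 4)/2.
Solving: r_1 = 1, r_2 = -3.

indicial: r^2 + 2 r - 3 = 0; roots r_1 = 1, r_2 = -3


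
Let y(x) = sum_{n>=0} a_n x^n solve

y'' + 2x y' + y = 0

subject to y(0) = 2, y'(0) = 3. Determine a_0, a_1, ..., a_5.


Ansatz: y(x) = sum_{n>=0} a_n x^n, so y'(x) = sum_{n>=1} n a_n x^(n-1) and y''(x) = sum_{n>=2} n(n-1) a_n x^(n-2).
Substitute into P(x) y'' + Q(x) y' + R(x) y = 0 with P(x) = 1, Q(x) = 2x, R(x) = 1, and match powers of x.
Initial conditions: a_0 = 2, a_1 = 3.
Setting the coefficient of each power of x to zero and solving order by order (substituting the coefficients already found):
  x^0: 2 a_2 + a_0 = 0  ->  2 a_2 = -a_0 = -2  ->  a_2 = -1
  x^1: 6 a_3 + 3 a_1 = 0  ->  6 a_3 = -3 a_1 = -9  ->  a_3 = -3/2
  x^2: 12 a_4 + 5 a_2 = 0  ->  12 a_4 = -5 a_2 = 5  ->  a_4 = 5/12
  x^3: 20 a_5 + 7 a_3 = 0  ->  20 a_5 = -7 a_3 = 21/2  ->  a_5 = 21/40
Truncated series: y(x) = 2 + 3 x - x^2 - (3/2) x^3 + (5/12) x^4 + (21/40) x^5 + O(x^6).

a_0 = 2; a_1 = 3; a_2 = -1; a_3 = -3/2; a_4 = 5/12; a_5 = 21/40


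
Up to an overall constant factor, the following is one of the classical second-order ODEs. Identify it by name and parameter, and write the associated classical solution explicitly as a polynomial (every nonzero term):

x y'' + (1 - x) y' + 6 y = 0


The equation is already in a standard form:  x y'' + (1 - x) y' + 6 y = 0.
This matches the Laguerre equation x y'' + (1 - x) y' + n y = 0 with n = 6; the polynomial solution is L_6(x).
With y = sum_k a_k x^k, matching x^k gives (k+1)k a_{k+1} + (k+1) a_{k+1} - k a_k + n a_k = 0, i.e. (k+1)^2 a_{k+1} = (k - n) a_k = (k - 6) a_k. The right side vanishes at k = 6, so the series terminates at degree 6.
Standard normalization L_n(0) = 1 gives a_0 = 1. Work upward with a_{k+1} = (k - 6) a_k / (k+1)^2:
  a_1 = (0 - 6)(1) / 1^2 = -6/1 = -6
  a_2 = (1 - 6)(-6) / 2^2 = 30/4 = 15/2
  a_3 = (2 - 6)(15/2) / 3^2 = -30/9 = -10/3
  a_4 = (3 - 6)(-10/3) / 4^2 = 10/16 = 5/8
  a_5 = (4 - 6)(5/8) / 5^2 = (-5/4)/25 = -1/20
  a_6 = (5 - 6)(-1/20) / 6^2 = (1/20)/36 = 1/720
Hence L_6(x) = x^6/720 - x^5/20 + 5 x^4/8 - 10 x^3/3 + 15 x^2/2 - 6 x + 1.

L_6(x); series = x^6/720 - x^5/20 + 5 x^4/8 - 10 x^3/3 + 15 x^2/2 - 6 x + 1


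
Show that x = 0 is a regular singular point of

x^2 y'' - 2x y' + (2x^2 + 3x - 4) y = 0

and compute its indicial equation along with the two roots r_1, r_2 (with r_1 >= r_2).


Divide by x^2 to reach normal form y'' + P_1(x) y' + P_2(x) y = 0 with P_1(x) = -2/x and P_2(x) = 2 + 3/x - 4/x^2.
x = 0 is a singular point because the y'-coefficient -2/x has a pole at x = 0 and the y-coefficient 2 + 3/x - 4/x^2 has a pole at x = 0.
It is a regular singular point because x P_1(x) = p(x) = -2 and x^2 P_2(x) = q(x) = 2x^2 + 3x - 4 are polynomials, hence analytic at x = 0.
p(0) = -2,  q(0) = -4.
Indicial equation: r(r-1) + p(0) r + q(0) = 0, i.e. r^2 + (p(0) - 1) r + q(0) = 0, i.e. r^2 - 3 r - 4 = 0.
Discriminant: (-3)^2 - 4(-4) = 25, so r = (3 ± 5)/2.
Solving: r_1 = 4, r_2 = -1.

indicial: r^2 - 3 r - 4 = 0; roots r_1 = 4, r_2 = -1


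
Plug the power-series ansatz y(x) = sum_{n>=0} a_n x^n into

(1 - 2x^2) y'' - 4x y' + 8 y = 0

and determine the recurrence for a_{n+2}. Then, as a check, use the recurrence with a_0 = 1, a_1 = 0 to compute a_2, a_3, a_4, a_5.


Substitute y = sum_n a_n x^n.
(1 - 2 x^2) y'' contributes (n+2)(n+1) a_{n+2} - 2 n(n-1) a_n at x^n.
-4 x y'(x) contributes -4 n a_n at x^n.
8 y(x) contributes 8 a_n at x^n.
Matching x^n: (n+2)(n+1) a_{n+2} + (-2 n(n-1) - 4 n + 8) a_n = 0.
Thus a_{n+2} = (2 n(n-1) + 4 n - 8) / ((n+1)(n+2)) * a_n.

Check with a_0 = 1, a_1 = 0 (apply the recurrence for n = 0, 1, 2, 3): a_0 = 1, a_1 = 0, a_2 = -4, a_3 = 0, a_4 = -4/3, a_5 = 0.

a_(n+2) = (2 n(n-1) + 4 n - 8) / ((n+1)(n+2)) * a_n; check: a_0 = 1, a_1 = 0, a_2 = -4, a_3 = 0, a_4 = -4/3, a_5 = 0


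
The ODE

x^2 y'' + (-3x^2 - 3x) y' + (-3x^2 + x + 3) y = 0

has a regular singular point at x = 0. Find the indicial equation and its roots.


Divide by x^2 to reach normal form y'' + P_1(x) y' + P_2(x) y = 0 with P_1(x) = -3 - 3/x and P_2(x) = -3 + 1/x + 3/x^2.
x = 0 is a singular point because the y'-coefficient -3 - 3/x has a pole at x = 0 and the y-coefficient -3 + 1/x + 3/x^2 has a pole at x = 0.
It is a regular singular point because x P_1(x) = p(x) = -3x - 3 and x^2 P_2(x) = q(x) = -3x^2 + x + 3 are polynomials, hence analytic at x = 0.
p(0) = -3,  q(0) = 3.
Indicial equation: r(r-1) + p(0) r + q(0) = 0, i.e. r^2 + (p(0) - 1) r + q(0) = 0, i.e. r^2 - 4 r + 3 = 0.
Discriminant: (-4)^2 - 4(3) = 4, so r = (4 ± 2)/2.
Solving: r_1 = 3, r_2 = 1.

indicial: r^2 - 4 r + 3 = 0; roots r_1 = 3, r_2 = 1


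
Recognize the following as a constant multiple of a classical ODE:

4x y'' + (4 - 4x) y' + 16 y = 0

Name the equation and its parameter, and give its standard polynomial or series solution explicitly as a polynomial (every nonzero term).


All three coefficients share the factor 4; dividing through by 4 gives  x y'' + (1 - x) y' + 4 y = 0.
This matches the Laguerre equation x y'' + (1 - x) y' + n y = 0 with n = 4; the polynomial solution is L_4(x).
With y = sum_k a_k x^k, matching x^k gives (k+1)k a_{k+1} + (k+1) a_{k+1} - k a_k + n a_k = 0, i.e. (k+1)^2 a_{k+1} = (k - n) a_k = (k - 4) a_k. The right side vanishes at k = 4, so the series terminates at degree 4.
Standard normalization L_n(0) = 1 gives a_0 = 1. Work upward with a_{k+1} = (k - 4) a_k / (k+1)^2:
  a_1 = (0 - 4)(1) / 1^2 = -4/1 = -4
  a_2 = (1 - 4)(-4) / 2^2 = 12/4 = 3
  a_3 = (2 - 4)(3) / 3^2 = -6/9 = -2/3
  a_4 = (3 - 4)(-2/3) / 4^2 = (2/3)/16 = 1/24
Hence L_4(x) = x^4/24 - 2 x^3/3 + 3 x^2 - 4 x + 1.

L_4(x); series = x^4/24 - 2 x^3/3 + 3 x^2 - 4 x + 1


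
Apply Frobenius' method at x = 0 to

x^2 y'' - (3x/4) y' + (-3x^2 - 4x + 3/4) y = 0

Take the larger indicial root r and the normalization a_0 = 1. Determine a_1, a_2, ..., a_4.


Write in Frobenius form y'' + (p(x)/x) y' + (q(x)/x^2) y = 0:
  p(x) = -3/4,  q(x) = -3x^2 - 4x + 3/4.
Indicial equation: r(r-1) + (-3/4) r + (3/4) = 0 -> roots r_1 = 1, r_2 = 3/4.
Take r = r_1 = 1. Let y(x) = x^r sum_{n>=0} a_n x^n with a_0 = 1.
Substitute y = x^r sum a_n x^n and match x^{r+n}. The recurrence is
  D(n) a_n - 4 a_{n-1} - 3 a_{n-2} = 0,  where D(n) = (r+n)(r+n-1) + (-3/4)(r+n) + (3/4).
  a_n = [4 a_{n-1} + 3 a_{n-2}] / D(n).
Since the indicial polynomial factors as (r - r_1)(r - r_2), D(n) = (r_1 + n - r_1)(r_1 + n - r_2) = n(n + 1/4).
Evaluating step by step (a_0 = 1):
  n = 1: D(1) = 1(1 + 1/4) = 5/4; numerator = 4(1) = 4; a_1 = (4)/(5/4) = 16/5
  n = 2: D(2) = 2(2 + 1/4) = 9/2; numerator = 4(16/5) + 3(1) = 79/5; a_2 = (79/5)/(9/2) = 158/45
  n = 3: D(3) = 3(3 + 1/4) = 39/4; numerator = 4(158/45) + 3(16/5) = 1064/45; a_3 = (1064/45)/(39/4) = 4256/1755
  n = 4: D(4) = 4(4 + 1/4) = 17; numerator = 4(4256/1755) + 3(158/45) = 7102/351; a_4 = (7102/351)/(17) = 7102/5967

r = 1; a_0 = 1; a_1 = 16/5; a_2 = 158/45; a_3 = 4256/1755; a_4 = 7102/5967


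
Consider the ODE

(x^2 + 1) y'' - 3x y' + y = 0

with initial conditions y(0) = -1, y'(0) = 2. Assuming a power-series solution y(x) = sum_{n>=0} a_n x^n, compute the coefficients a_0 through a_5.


Ansatz: y(x) = sum_{n>=0} a_n x^n, so y'(x) = sum_{n>=1} n a_n x^(n-1) and y''(x) = sum_{n>=2} n(n-1) a_n x^(n-2).
Substitute into P(x) y'' + Q(x) y' + R(x) y = 0 with P(x) = x^2 + 1, Q(x) = -3x, R(x) = 1, and match powers of x.
Initial conditions: a_0 = -1, a_1 = 2.
Setting the coefficient of each power of x to zero and solving order by order (substituting the coefficients already found):
  x^0: 2 a_2 + a_0 = 0  ->  2 a_2 = -a_0 = 1  ->  a_2 = 1/2
  x^1: 6 a_3 - 2 a_1 = 0  ->  6 a_3 = 2 a_1 = 4  ->  a_3 = 2/3
  x^2: 12 a_4 - 3 a_2 = 0  ->  12 a_4 = 3 a_2 = 3/2  ->  a_4 = 1/8
  x^3: 20 a_5 - 2 a_3 = 0  ->  20 a_5 = 2 a_3 = 4/3  ->  a_5 = 1/15
Truncated series: y(x) = -1 + 2 x + (1/2) x^2 + (2/3) x^3 + (1/8) x^4 + (1/15) x^5 + O(x^6).

a_0 = -1; a_1 = 2; a_2 = 1/2; a_3 = 2/3; a_4 = 1/8; a_5 = 1/15


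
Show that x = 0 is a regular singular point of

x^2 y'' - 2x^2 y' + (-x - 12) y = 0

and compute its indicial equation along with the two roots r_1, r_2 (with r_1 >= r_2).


Divide by x^2 to reach normal form y'' + P_1(x) y' + P_2(x) y = 0 with P_1(x) = -2 and P_2(x) = -1/x - 12/x^2.
x = 0 is a singular point because the y-coefficient -1/x - 12/x^2 has a pole at x = 0.
It is a regular singular point because x P_1(x) = p(x) = -2x and x^2 P_2(x) = q(x) = -x - 12 are polynomials, hence analytic at x = 0.
p(0) = 0,  q(0) = -12.
Indicial equation: r(r-1) + p(0) r + q(0) = 0, i.e. r^2 + (p(0) - 1) r + q(0) = 0, i.e. r^2 - 1 r - 12 = 0.
Discriminant: (-1)^2 - 4(-12) = 49, so r = (1 ± 7)/2.
Solving: r_1 = 4, r_2 = -3.

indicial: r^2 - 1 r - 12 = 0; roots r_1 = 4, r_2 = -3


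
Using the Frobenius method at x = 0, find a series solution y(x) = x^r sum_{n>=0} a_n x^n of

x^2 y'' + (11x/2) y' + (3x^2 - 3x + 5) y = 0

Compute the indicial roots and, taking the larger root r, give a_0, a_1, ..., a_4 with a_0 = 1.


Write in Frobenius form y'' + (p(x)/x) y' + (q(x)/x^2) y = 0:
  p(x) = 11/2,  q(x) = 3x^2 - 3x + 5.
Indicial equation: r(r-1) + (11/2) r + (5) = 0 -> roots r_1 = -2, r_2 = -5/2.
Take r = r_1 = -2. Let y(x) = x^r sum_{n>=0} a_n x^n with a_0 = 1.
Substitute y = x^r sum a_n x^n and match x^{r+n}. The recurrence is
  D(n) a_n - 3 a_{n-1} + 3 a_{n-2} = 0,  where D(n) = (r+n)(r+n-1) + (11/2)(r+n) + (5).
  a_n = [3 a_{n-1} - 3 a_{n-2}] / D(n).
Since the indicial polynomial factors as (r - r_1)(r - r_2), D(n) = (r_1 + n - r_1)(r_1 + n - r_2) = n(n + 1/2).
Evaluating step by step (a_0 = 1):
  n = 1: D(1) = 1(1 + 1/2) = 3/2; numerator = 3(1) = 3; a_1 = (3)/(3/2) = 2
  n = 2: D(2) = 2(2 + 1/2) = 5; numerator = 3(2) - 3(1) = 3; a_2 = (3)/(5) = 3/5
  n = 3: D(3) = 3(3 + 1/2) = 21/2; numerator = 3(3/5) - 3(2) = -21/5; a_3 = (-21/5)/(21/2) = -2/5
  n = 4: D(4) = 4(4 + 1/2) = 18; numerator = 3(-2/5) - 3(3/5) = -3; a_4 = (-3)/(18) = -1/6

r = -2; a_0 = 1; a_1 = 2; a_2 = 3/5; a_3 = -2/5; a_4 = -1/6


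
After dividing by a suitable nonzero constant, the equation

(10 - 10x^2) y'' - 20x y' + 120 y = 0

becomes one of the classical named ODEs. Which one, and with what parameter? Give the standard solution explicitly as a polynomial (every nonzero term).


All three coefficients share the factor 10; dividing through by 10 gives  (1 - x^2) y'' - 2x y' + 12 y = 0.
This matches the Legendre equation (1 - x^2) y'' - 2x y' + n(n+1) y = 0 (note the -2x y' term) with n(n+1) = 12, so n = 3; the polynomial solution is P_3(x).
With y = sum_k a_k x^k, matching x^k gives (k+2)(k+1) a_{k+2} = [k(k+1) - n(n+1)] a_k = (k - 3)(k + 4) a_k. The right side vanishes at k = 3, so the series with the parity of 3 terminates at degree 3.
Standard normalization (P_n(1) = 1): leading coefficient (2n)!/(2^n (n!)^2) = 720/(8*36) = 5/2, so a_3 = 5/2. Work downward with a_k = (k+1)(k+2) a_{k+2} / ((k - 3)(k + 4)):
  a_1 = (2)(3)(5/2) / ((1 - 3)(1 + 4)) = 15/(-10) = -3/2
Hence P_3(x) = 5 x^3/2 - 3 x/2.

P_3(x); series = 5 x^3/2 - 3 x/2


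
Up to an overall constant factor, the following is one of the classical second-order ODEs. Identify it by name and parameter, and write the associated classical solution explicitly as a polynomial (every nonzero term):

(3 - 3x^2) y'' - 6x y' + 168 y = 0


All three coefficients share the factor 3; dividing through by 3 gives  (1 - x^2) y'' - 2x y' + 56 y = 0.
This matches the Legendre equation (1 - x^2) y'' - 2x y' + n(n+1) y = 0 (note the -2x y' term) with n(n+1) = 56, so n = 7; the polynomial solution is P_7(x).
With y = sum_k a_k x^k, matching x^k gives (k+2)(k+1) a_{k+2} = [k(k+1) - n(n+1)] a_k = (k - 7)(k + 8) a_k. The right side vanishes at k = 7, so the series with the parity of 7 terminates at degree 7.
Standard normalization (P_n(1) = 1): leading coefficient (2n)!/(2^n (n!)^2) = 87178291200/(128*25401600) = 429/16, so a_7 = 429/16. Work downward with a_k = (k+1)(k+2) a_{k+2} / ((k - 7)(k + 8)):
  a_5 = (6)(7)(429/16) / ((5 - 7)(5 + 8)) = (9009/8)/(-26) = -693/16
  a_3 = (4)(5)(-693/16) / ((3 - 7)(3 + 8)) = (-3465/4)/(-44) = 315/16
  a_1 = (2)(3)(315/16) / ((1 - 7)(1 + 8)) = (945/8)/(-54) = -35/16
Hence P_7(x) = 429 x^7/16 - 693 x^5/16 + 315 x^3/16 - 35 x/16.

P_7(x); series = 429 x^7/16 - 693 x^5/16 + 315 x^3/16 - 35 x/16


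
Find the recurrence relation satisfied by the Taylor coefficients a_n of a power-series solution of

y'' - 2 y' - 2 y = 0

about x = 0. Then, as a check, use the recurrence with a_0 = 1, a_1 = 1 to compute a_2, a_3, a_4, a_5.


Substitute y = sum_n a_n x^n.
y''(x) has coefficient (n+2)(n+1) a_{n+2} at x^n;
-2 y'(x) has coefficient -2 (n+1) a_{n+1} at x^n;
-2 y(x) has coefficient -2 a_n at x^n.
Matching x^n: (n+2)(n+1) a_{n+2} - 2 (n+1) a_{n+1} - 2 a_n = 0.
Thus a_{n+2} = [2 (n+1) a_{n+1} + 2 a_n] / ((n+1)(n+2)).

Check with a_0 = 1, a_1 = 1 (apply the recurrence for n = 0, 1, 2, 3): a_0 = 1, a_1 = 1, a_2 = 2, a_3 = 5/3, a_4 = 7/6, a_5 = 19/30.

a_(n+2) = [2 (n+1) a_(n+1) + 2 a_n] / ((n+1)(n+2)); check: a_0 = 1, a_1 = 1, a_2 = 2, a_3 = 5/3, a_4 = 7/6, a_5 = 19/30


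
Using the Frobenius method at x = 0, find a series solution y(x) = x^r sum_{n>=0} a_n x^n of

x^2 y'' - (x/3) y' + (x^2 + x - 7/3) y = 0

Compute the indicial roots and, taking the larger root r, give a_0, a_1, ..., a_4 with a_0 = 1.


Write in Frobenius form y'' + (p(x)/x) y' + (q(x)/x^2) y = 0:
  p(x) = -1/3,  q(x) = x^2 + x - 7/3.
Indicial equation: r(r-1) + (-1/3) r + (-7/3) = 0 -> roots r_1 = 7/3, r_2 = -1.
Take r = r_1 = 7/3. Let y(x) = x^r sum_{n>=0} a_n x^n with a_0 = 1.
Substitute y = x^r sum a_n x^n and match x^{r+n}. The recurrence is
  D(n) a_n + 1 a_{n-1} + 1 a_{n-2} = 0,  where D(n) = (r+n)(r+n-1) + (-1/3)(r+n) + (-7/3).
  a_n = [-1 a_{n-1} - 1 a_{n-2}] / D(n).
Since the indicial polynomial factors as (r - r_1)(r - r_2), D(n) = (r_1 + n - r_1)(r_1 + n - r_2) = n(n + 10/3).
Evaluating step by step (a_0 = 1):
  n = 1: D(1) = 1(1 + 10/3) = 13/3; numerator = -1(1) = -1; a_1 = (-1)/(13/3) = -3/13
  n = 2: D(2) = 2(2 + 10/3) = 32/3; numerator = -1(-3/13) - 1(1) = -10/13; a_2 = (-10/13)/(32/3) = -15/208
  n = 3: D(3) = 3(3 + 10/3) = 19; numerator = -1(-15/208) - 1(-3/13) = 63/208; a_3 = (63/208)/(19) = 63/3952
  n = 4: D(4) = 4(4 + 10/3) = 88/3; numerator = -1(63/3952) - 1(-15/208) = 111/1976; a_4 = (111/1976)/(88/3) = 333/173888

r = 7/3; a_0 = 1; a_1 = -3/13; a_2 = -15/208; a_3 = 63/3952; a_4 = 333/173888


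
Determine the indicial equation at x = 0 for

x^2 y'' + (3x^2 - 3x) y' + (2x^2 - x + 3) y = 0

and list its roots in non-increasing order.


Divide by x^2 to reach normal form y'' + P_1(x) y' + P_2(x) y = 0 with P_1(x) = 3 - 3/x and P_2(x) = 2 - 1/x + 3/x^2.
x = 0 is a singular point because the y'-coefficient 3 - 3/x has a pole at x = 0 and the y-coefficient 2 - 1/x + 3/x^2 has a pole at x = 0.
It is a regular singular point because x P_1(x) = p(x) = 3x - 3 and x^2 P_2(x) = q(x) = 2x^2 - x + 3 are polynomials, hence analytic at x = 0.
p(0) = -3,  q(0) = 3.
Indicial equation: r(r-1) + p(0) r + q(0) = 0, i.e. r^2 + (p(0) - 1) r + q(0) = 0, i.e. r^2 - 4 r + 3 = 0.
Discriminant: (-4)^2 - 4(3) = 4, so r = (4 ± 2)/2.
Solving: r_1 = 3, r_2 = 1.

indicial: r^2 - 4 r + 3 = 0; roots r_1 = 3, r_2 = 1


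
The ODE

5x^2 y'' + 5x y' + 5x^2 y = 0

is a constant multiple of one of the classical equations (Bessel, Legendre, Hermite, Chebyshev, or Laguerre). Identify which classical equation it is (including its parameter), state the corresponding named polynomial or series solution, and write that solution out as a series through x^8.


All three coefficients share the factor 5; dividing through by 5 gives  x^2 y'' + x y' + x^2 y = 0.
This matches the Bessel equation x^2 y'' + x y' + (x^2 - nu^2) y = 0 with nu^2 = 0, so nu = 0; the solution bounded at x = 0 is J_0(x).
Frobenius at x = 0: indicial roots ±nu; for r = nu the recurrence k(k + 2nu) c_k = -c_{k-2} gives the standard series J_nu(x) = sum_{k>=0} (-1)^k / (k! (k+nu)!) (x/2)^(2k+nu). Evaluate the first 5 terms:
  k = 0: (-1)^0 / (0! * 0! * 2^0) x^0 = 1/(1*1*1) x^0 = (1) x^0
  k = 1: (-1)^1 / (1! * 1! * 2^2) x^2 = -1/(1*1*4) x^2 = (-1/4) x^2
  k = 2: (-1)^2 / (2! * 2! * 2^4) x^4 = 1/(2*2*16) x^4 = (1/64) x^4
  k = 3: (-1)^3 / (3! * 3! * 2^6) x^6 = -1/(6*6*64) x^6 = (-1/2304) x^6
  k = 4: (-1)^4 / (4! * 4! * 2^8) x^8 = 1/(24*24*256) x^8 = (1/147456) x^8
Hence J_0(x) = x^8/147456 - x^6/2304 + x^4/64 - x^2/4 + 1 + ....

J_0(x); series = x^8/147456 - x^6/2304 + x^4/64 - x^2/4 + 1


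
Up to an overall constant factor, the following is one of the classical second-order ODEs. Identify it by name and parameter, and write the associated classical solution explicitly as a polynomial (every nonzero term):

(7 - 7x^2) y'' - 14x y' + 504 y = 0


All three coefficients share the factor 7; dividing through by 7 gives  (1 - x^2) y'' - 2x y' + 72 y = 0.
This matches the Legendre equation (1 - x^2) y'' - 2x y' + n(n+1) y = 0 (note the -2x y' term) with n(n+1) = 72, so n = 8; the polynomial solution is P_8(x).
With y = sum_k a_k x^k, matching x^k gives (k+2)(k+1) a_{k+2} = [k(k+1) - n(n+1)] a_k = (k - 8)(k + 9) a_k. The right side vanishes at k = 8, so the series with the parity of 8 terminates at degree 8.
Standard normalization (P_n(1) = 1): leading coefficient (2n)!/(2^n (n!)^2) = 20922789888000/(256*1625702400) = 6435/128, so a_8 = 6435/128. Work downward with a_k = (k+1)(k+2) a_{k+2} / ((k - 8)(k + 9)):
  a_6 = (7)(8)(6435/128) / ((6 - 8)(6 + 9)) = (45045/16)/(-30) = -3003/32
  a_4 = (5)(6)(-3003/32) / ((4 - 8)(4 + 9)) = (-45045/16)/(-52) = 3465/64
  a_2 = (3)(4)(3465/64) / ((2 - 8)(2 + 9)) = (10395/16)/(-66) = -315/32
  a_0 = (1)(2)(-315/32) / ((0 - 8)(0 + 9)) = (-315/16)/(-72) = 35/128
Hence P_8(x) = 6435 x^8/128 - 3003 x^6/32 + 3465 x^4/64 - 315 x^2/32 + 35/128.

P_8(x); series = 6435 x^8/128 - 3003 x^6/32 + 3465 x^4/64 - 315 x^2/32 + 35/128
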